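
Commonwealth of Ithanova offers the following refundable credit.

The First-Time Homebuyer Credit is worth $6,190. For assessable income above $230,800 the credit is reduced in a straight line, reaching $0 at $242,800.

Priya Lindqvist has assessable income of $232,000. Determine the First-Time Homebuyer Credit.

$5,571

First-Time Homebuyer Credit: $232,000 is $1,200 into a $12,000 phase-out range, leaving 10,800/12,000 of the credit: $6,190 × 10,800/12,000 = $5,571.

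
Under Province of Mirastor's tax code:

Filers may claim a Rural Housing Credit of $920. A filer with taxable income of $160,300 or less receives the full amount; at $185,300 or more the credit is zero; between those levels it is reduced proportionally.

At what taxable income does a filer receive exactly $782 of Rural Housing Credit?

$782 is 782/920 of the full $920, so 138/920 of the $25,000 range has been used: income = $160,300 + $25,000 × 138/920 = $164,050.

$164,050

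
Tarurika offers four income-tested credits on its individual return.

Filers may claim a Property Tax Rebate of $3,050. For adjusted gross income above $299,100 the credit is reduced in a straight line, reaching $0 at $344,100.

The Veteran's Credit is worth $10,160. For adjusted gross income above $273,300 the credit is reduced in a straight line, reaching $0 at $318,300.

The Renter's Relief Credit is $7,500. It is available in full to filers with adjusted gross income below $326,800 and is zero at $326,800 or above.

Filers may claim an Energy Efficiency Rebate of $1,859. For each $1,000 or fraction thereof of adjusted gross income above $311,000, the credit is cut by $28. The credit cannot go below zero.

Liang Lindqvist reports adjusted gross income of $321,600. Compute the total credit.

Property Tax Rebate: $321,600 is $22,500 into a $45,000 phase-out range, leaving 22,500/45,000 of the credit: $3,050 × 22,500/45,000 = $1,525.
Veteran's Credit: $321,600 is at or above $318,300, so the credit is $0.
Renter's Relief Credit: $321,600 is below the $326,800 cutoff, so the full $7,500 applies.
Energy Efficiency Rebate: income exceeds $311,000 by $10,600, which is 11 full-or-partial $1,000 increments; reduction = 11 × $28 = $308, leaving $1,551.
Total: $1,525 + $0 + $7,500 + $1,551 = $10,576.

$10,576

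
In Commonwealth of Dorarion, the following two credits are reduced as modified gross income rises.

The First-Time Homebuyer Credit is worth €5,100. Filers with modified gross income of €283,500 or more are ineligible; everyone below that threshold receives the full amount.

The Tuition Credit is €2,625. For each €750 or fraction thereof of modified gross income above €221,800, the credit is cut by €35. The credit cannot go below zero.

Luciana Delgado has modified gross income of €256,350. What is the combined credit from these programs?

First-Time Homebuyer Credit: €256,350 is below the €283,500 cutoff, so the full €5,100 applies.
Tuition Credit: income exceeds €221,800 by €34,550, which is 47 full-or-partial €750 increments; reduction = 47 × €35 = €1,645, leaving €980.
Total: €5,100 + €980 = €6,080.

€6,080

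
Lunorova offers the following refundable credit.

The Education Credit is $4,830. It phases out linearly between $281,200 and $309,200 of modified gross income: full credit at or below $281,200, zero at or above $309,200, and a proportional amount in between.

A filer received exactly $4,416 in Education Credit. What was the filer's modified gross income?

$283,600

$4,416 is 4,416/4,830 of the full $4,830, so 414/4,830 of the $28,000 range has been used: income = $281,200 + $28,000 × 414/4,830 = $283,600.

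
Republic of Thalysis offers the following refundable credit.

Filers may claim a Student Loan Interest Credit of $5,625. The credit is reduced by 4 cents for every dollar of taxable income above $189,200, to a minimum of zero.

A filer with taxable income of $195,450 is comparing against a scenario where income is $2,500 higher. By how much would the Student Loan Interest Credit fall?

At $195,450 — 4% of the $6,250 excess over $189,200 is $250; credit = $5,625 − $250 = $5,375.
At $197,950 — 4% of the $8,750 excess over $189,200 is $350; credit = $5,625 − $350 = $5,275.
Lost: $5,375 − $5,275 = $100.

$100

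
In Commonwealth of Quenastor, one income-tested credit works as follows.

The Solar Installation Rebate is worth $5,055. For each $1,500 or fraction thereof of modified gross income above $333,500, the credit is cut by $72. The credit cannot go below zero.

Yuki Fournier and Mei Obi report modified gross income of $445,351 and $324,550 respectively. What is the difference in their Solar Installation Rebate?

$5,055

Yuki ($445,351): Solar Installation Rebate: income exceeds $333,500 by $111,851 → 75 increments × $72 = $5,400 ≥ base, so the credit is $0.
Mei ($324,550): Solar Installation Rebate: $324,550 is at or below the $333,500 threshold, so the full $5,055 applies.
Difference: |$0 − $5,055| = $5,055.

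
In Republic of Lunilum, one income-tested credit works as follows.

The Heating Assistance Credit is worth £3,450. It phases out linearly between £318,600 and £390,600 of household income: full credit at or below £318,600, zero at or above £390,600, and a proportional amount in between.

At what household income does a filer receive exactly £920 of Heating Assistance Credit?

£371,400

£920 is 920/3,450 of the full £3,450, so 2,530/3,450 of the £72,000 range has been used: income = £318,600 + £72,000 × 2,530/3,450 = £371,400.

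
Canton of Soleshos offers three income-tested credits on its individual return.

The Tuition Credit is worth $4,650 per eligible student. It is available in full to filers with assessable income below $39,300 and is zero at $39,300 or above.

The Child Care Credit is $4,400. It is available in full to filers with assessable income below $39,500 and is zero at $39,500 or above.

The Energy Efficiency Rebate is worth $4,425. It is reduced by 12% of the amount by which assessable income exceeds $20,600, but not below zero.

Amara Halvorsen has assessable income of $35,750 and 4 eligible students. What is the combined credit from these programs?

Tuition Credit: base = 4 × $4,650 = $18,600. $35,750 is below the $39,300 cutoff, so the full $18,600 applies.
Child Care Credit: $35,750 is below the $39,500 cutoff, so the full $4,400 applies.
Energy Efficiency Rebate: 12% of the $15,150 excess over $20,600 is $1,818; credit = $4,425 − $1,818 = $2,607.
Total: $18,600 + $4,400 + $2,607 = $25,607.

$25,607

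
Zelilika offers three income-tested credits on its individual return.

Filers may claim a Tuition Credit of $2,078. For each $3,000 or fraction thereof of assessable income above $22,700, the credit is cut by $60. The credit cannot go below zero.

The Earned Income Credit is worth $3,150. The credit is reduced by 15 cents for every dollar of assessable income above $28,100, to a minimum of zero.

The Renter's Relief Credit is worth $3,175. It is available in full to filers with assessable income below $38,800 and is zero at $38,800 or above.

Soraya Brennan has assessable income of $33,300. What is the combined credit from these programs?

Tuition Credit: income exceeds $22,700 by $10,600, which is 4 full-or-partial $3,000 increments; reduction = 4 × $60 = $240, leaving $1,838.
Earned Income Credit: 15% of the $5,200 excess over $28,100 is $780; credit = $3,150 − $780 = $2,370.
Renter's Relief Credit: $33,300 is below the $38,800 cutoff, so the full $3,175 applies.
Total: $1,838 + $2,370 + $3,175 = $7,383.

$7,383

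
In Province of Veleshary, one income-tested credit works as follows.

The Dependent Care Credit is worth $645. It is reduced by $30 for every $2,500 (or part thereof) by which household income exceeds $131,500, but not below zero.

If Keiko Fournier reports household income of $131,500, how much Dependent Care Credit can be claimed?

$645

Dependent Care Credit: $131,500 is at or below the $131,500 threshold, so the full $645 applies.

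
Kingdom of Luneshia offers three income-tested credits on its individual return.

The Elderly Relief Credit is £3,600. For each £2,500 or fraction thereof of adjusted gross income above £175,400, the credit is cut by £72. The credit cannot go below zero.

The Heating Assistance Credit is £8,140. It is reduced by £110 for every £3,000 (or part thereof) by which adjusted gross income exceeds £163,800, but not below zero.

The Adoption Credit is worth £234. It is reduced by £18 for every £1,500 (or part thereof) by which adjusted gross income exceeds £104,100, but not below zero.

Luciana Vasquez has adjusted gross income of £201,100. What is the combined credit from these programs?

£9,518

Elderly Relief Credit: income exceeds £175,400 by £25,700, which is 11 full-or-partial £2,500 increments; reduction = 11 × £72 = £792, leaving £2,808.
Heating Assistance Credit: income exceeds £163,800 by £37,300, which is 13 full-or-partial £3,000 increments; reduction = 13 × £110 = £1,430, leaving £6,710.
Adoption Credit: income exceeds £104,100 by £97,000 → 65 increments × £18 = £1,170 ≥ base, so the credit is £0.
Total: £2,808 + £6,710 + £0 = £9,518.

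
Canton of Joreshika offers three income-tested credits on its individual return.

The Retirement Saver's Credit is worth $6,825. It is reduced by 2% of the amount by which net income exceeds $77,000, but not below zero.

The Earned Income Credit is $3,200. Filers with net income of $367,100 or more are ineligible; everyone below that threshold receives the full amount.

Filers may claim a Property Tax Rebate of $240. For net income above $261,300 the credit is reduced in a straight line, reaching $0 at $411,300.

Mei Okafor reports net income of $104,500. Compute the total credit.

Retirement Saver's Credit: 2% of the $27,500 excess over $77,000 is $550; credit = $6,825 − $550 = $6,275.
Earned Income Credit: $104,500 is below the $367,100 cutoff, so the full $3,200 applies.
Property Tax Rebate: $104,500 is at or below the $261,300 threshold, so the full $240 applies.
Total: $6,275 + $3,200 + $240 = $9,715.

$9,715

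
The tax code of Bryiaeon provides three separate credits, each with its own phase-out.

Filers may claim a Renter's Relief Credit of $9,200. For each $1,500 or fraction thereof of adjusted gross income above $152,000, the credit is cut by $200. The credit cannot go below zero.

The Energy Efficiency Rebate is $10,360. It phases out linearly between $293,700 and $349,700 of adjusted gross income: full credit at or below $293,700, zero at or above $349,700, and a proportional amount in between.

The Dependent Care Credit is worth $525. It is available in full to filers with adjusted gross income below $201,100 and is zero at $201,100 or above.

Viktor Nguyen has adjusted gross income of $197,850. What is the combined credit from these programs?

Renter's Relief Credit: income exceeds $152,000 by $45,850, which is 31 full-or-partial $1,500 increments; reduction = 31 × $200 = $6,200, leaving $3,000.
Energy Efficiency Rebate: $197,850 is at or below the $293,700 threshold, so the full $10,360 applies.
Dependent Care Credit: $197,850 is below the $201,100 cutoff, so the full $525 applies.
Total: $3,000 + $10,360 + $525 = $13,885.

$13,885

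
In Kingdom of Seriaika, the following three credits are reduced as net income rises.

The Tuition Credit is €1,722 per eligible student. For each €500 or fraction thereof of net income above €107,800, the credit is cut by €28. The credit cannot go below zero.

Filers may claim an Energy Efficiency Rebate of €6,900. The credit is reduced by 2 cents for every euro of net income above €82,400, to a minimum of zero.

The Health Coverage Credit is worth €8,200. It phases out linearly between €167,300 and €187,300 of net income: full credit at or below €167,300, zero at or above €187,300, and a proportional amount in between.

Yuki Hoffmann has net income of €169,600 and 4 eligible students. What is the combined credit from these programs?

€15,829

Tuition Credit: base = 4 × €1,722 = €6,888. income exceeds €107,800 by €61,800, which is 124 full-or-partial €500 increments; reduction = 124 × €28 = €3,472, leaving €3,416.
Energy Efficiency Rebate: 2% of the €87,200 excess over €82,400 is €1,744; credit = €6,900 − €1,744 = €5,156.
Health Coverage Credit: €169,600 is €2,300 into a €20,000 phase-out range, leaving 17,700/20,000 of the credit: €8,200 × 17,700/20,000 = €7,257.
Total: €3,416 + €5,156 + €7,257 = €15,829.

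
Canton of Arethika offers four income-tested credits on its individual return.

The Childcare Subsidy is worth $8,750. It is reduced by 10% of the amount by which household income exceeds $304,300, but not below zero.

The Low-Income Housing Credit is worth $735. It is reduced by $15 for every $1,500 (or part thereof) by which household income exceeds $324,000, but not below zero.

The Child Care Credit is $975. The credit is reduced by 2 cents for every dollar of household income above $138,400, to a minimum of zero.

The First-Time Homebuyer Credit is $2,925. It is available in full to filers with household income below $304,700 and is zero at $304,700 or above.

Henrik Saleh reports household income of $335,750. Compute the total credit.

Childcare Subsidy: 10% of the $31,450 excess over $304,300 is $3,145; credit = $8,750 − $3,145 = $5,605.
Low-Income Housing Credit: income exceeds $324,000 by $11,750, which is 8 full-or-partial $1,500 increments; reduction = 8 × $15 = $120, leaving $615.
Child Care Credit: 2% of the $197,350 excess over $138,400 is $3,947 ≥ base, so the credit is $0.
First-Time Homebuyer Credit: $335,750 meets or exceeds the $304,700 cutoff, so the credit is $0.
Total: $5,605 + $615 + $0 + $0 = $6,220.

$6,220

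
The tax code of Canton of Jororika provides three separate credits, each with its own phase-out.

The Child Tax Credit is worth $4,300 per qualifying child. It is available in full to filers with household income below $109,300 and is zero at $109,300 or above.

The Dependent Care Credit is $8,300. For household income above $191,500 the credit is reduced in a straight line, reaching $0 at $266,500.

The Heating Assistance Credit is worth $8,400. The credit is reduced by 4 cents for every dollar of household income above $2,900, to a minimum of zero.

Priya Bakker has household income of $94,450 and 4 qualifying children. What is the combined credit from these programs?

Child Tax Credit: base = 4 × $4,300 = $17,200. $94,450 is below the $109,300 cutoff, so the full $17,200 applies.
Dependent Care Credit: $94,450 is at or below the $191,500 threshold, so the full $8,300 applies.
Heating Assistance Credit: 4% of the $91,550 excess over $2,900 is $3,662; credit = $8,400 − $3,662 = $4,738.
Total: $17,200 + $8,300 + $4,738 = $30,238.

$30,238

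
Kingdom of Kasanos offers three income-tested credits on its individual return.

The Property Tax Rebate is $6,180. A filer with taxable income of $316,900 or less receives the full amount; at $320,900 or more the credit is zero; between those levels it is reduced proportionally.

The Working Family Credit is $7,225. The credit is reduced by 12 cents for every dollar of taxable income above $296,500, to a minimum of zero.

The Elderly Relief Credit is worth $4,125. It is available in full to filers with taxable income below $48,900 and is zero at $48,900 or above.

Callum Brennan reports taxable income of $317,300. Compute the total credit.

Property Tax Rebate: $317,300 is $400 into a $4,000 phase-out range, leaving 3,600/4,000 of the credit: $6,180 × 3,600/4,000 = $5,562.
Working Family Credit: 12% of the $20,800 excess over $296,500 is $2,496; credit = $7,225 − $2,496 = $4,729.
Elderly Relief Credit: $317,300 meets or exceeds the $48,900 cutoff, so the credit is $0.
Total: $5,562 + $4,729 + $0 = $10,291.

$10,291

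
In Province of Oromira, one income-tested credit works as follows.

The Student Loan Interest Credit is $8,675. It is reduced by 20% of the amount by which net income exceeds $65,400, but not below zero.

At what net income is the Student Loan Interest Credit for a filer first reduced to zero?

The credit falls by 20% of each dollar above $65,400, so it reaches zero when the excess is $8,675 / 20% = $43,375: income = $65,400 + $43,375 = $108,775.

$108,775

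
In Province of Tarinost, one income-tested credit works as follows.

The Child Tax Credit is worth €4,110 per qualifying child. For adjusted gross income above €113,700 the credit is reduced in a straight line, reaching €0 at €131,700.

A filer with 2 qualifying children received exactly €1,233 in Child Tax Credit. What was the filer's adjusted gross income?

Full credit = 2 × €4,110 = €8,220.
€1,233 is 1,233/8,220 of the full €8,220, so 6,987/8,220 of the €18,000 range has been used: income = €113,700 + €18,000 × 6,987/8,220 = €129,000.

€129,000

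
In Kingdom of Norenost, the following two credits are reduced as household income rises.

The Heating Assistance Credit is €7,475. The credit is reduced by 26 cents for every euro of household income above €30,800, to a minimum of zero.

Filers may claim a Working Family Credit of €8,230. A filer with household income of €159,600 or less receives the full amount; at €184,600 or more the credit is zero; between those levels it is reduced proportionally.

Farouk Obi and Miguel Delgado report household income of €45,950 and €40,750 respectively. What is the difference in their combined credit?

€1,352

Farouk (€45,950): Heating Assistance Credit: 26% of the €15,150 excess over €30,800 is €3,939; credit = €7,475 − €3,939 = €3,536. Working Family Credit: €45,950 is at or below the €159,600 threshold, so the full €8,230 applies. total €3,536 + €8,230 = €11,766
Miguel (€40,750): Heating Assistance Credit: 26% of the €9,950 excess over €30,800 is €2,587; credit = €7,475 − €2,587 = €4,888. Working Family Credit: €40,750 is at or below the €159,600 threshold, so the full €8,230 applies. total €4,888 + €8,230 = €13,118
Difference: |€11,766 − €13,118| = €1,352.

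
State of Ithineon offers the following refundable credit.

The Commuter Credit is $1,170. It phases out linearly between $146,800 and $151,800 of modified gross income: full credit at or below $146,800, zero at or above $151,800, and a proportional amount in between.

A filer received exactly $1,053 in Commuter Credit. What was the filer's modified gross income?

$147,300

$1,053 is 1,053/1,170 of the full $1,170, so 117/1,170 of the $5,000 range has been used: income = $146,800 + $5,000 × 117/1,170 = $147,300.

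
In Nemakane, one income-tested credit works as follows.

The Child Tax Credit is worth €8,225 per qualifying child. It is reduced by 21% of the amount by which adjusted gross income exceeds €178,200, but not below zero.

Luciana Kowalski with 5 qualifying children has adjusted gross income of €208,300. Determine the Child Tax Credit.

Child Tax Credit: base = 5 × €8,225 = €41,125. 21% of the €30,100 excess over €178,200 is €6,321; credit = €41,125 − €6,321 = €34,804.

€34,804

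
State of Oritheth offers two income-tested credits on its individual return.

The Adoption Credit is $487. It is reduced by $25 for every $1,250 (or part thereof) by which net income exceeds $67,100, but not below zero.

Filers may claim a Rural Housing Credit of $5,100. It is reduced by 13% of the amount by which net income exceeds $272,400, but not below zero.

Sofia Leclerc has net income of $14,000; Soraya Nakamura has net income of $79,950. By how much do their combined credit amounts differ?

$275

Sofia ($14,000): Adoption Credit: $14,000 is at or below the $67,100 threshold, so the full $487 applies. Rural Housing Credit: $14,000 is at or below the $272,400 threshold, so the full $5,100 applies. total $487 + $5,100 = $5,587
Soraya ($79,950): Adoption Credit: income exceeds $67,100 by $12,850, which is 11 full-or-partial $1,250 increments; reduction = 11 × $25 = $275, leaving $212. Rural Housing Credit: $79,950 is at or below the $272,400 threshold, so the full $5,100 applies. total $212 + $5,100 = $5,312
Difference: |$5,587 − $5,312| = $275.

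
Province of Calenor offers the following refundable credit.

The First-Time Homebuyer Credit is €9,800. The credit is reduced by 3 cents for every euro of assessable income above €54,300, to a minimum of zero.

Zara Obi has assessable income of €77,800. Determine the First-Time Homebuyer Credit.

€9,095

First-Time Homebuyer Credit: 3% of the €23,500 excess over €54,300 is €705; credit = €9,800 − €705 = €9,095.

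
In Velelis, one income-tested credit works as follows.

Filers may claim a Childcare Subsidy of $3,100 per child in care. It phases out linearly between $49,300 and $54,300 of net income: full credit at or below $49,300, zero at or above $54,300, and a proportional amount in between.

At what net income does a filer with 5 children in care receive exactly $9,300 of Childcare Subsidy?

Full credit = 5 × $3,100 = $15,500.
$9,300 is 9,300/15,500 of the full $15,500, so 6,200/15,500 of the $5,000 range has been used: income = $49,300 + $5,000 × 6,200/15,500 = $51,300.

$51,300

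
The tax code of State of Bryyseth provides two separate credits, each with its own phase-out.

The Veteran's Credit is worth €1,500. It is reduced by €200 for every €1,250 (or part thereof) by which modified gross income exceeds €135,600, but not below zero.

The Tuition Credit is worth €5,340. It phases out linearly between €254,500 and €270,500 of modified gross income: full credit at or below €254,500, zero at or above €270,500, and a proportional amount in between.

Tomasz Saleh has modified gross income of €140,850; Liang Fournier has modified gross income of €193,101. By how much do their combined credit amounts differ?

Tomasz (€140,850): Veteran's Credit: income exceeds €135,600 by €5,250, which is 5 full-or-partial €1,250 increments; reduction = 5 × €200 = €1,000, leaving €500. Tuition Credit: €140,850 is at or below the €254,500 threshold, so the full €5,340 applies. total €500 + €5,340 = €5,840
Liang (€193,101): Veteran's Credit: income exceeds €135,600 by €57,501 → 47 increments × €200 = €9,400 ≥ base, so the credit is €0. Tuition Credit: €193,101 is at or below the €254,500 threshold, so the full €5,340 applies. total €0 + €5,340 = €5,340
Difference: |€5,840 − €5,340| = €500.

€500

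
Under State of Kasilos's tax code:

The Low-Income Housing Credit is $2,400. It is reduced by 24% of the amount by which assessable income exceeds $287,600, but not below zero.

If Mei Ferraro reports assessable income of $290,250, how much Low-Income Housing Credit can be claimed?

$1,764

Low-Income Housing Credit: 24% of the $2,650 excess over $287,600 is $636; credit = $2,400 − $636 = $1,764.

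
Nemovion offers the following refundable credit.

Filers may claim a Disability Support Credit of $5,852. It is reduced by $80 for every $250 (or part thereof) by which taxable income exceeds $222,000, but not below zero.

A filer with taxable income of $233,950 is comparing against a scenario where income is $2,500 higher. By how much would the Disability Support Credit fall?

$800

At $233,950 — income exceeds $222,000 by $11,950, which is 48 full-or-partial $250 increments; reduction = 48 × $80 = $3,840, leaving $2,012.
At $236,450 — income exceeds $222,000 by $14,450, which is 58 full-or-partial $250 increments; reduction = 58 × $80 = $4,640, leaving $1,212.
Lost: $2,012 − $1,212 = $800.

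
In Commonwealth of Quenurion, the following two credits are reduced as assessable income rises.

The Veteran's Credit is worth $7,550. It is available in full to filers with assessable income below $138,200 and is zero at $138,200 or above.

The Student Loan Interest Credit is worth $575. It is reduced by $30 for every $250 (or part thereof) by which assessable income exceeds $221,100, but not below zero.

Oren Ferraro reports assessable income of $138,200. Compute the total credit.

$575

Veteran's Credit: $138,200 meets or exceeds the $138,200 cutoff, so the credit is $0.
Student Loan Interest Credit: $138,200 is at or below the $221,100 threshold, so the full $575 applies.
Total: $0 + $575 = $575.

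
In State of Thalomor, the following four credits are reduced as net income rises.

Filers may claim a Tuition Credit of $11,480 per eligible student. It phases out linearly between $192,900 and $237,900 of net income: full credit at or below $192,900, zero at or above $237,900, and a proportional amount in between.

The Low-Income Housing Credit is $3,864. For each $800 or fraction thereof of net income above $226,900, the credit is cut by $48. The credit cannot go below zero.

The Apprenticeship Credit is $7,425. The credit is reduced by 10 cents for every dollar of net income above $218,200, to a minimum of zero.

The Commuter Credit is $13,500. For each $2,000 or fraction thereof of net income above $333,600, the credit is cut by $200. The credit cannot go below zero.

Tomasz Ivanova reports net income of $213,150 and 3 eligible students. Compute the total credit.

$43,731

Tuition Credit: base = 3 × $11,480 = $34,440. $213,150 is $20,250 into a $45,000 phase-out range, leaving 24,750/45,000 of the credit: $34,440 × 24,750/45,000 = $18,942.
Low-Income Housing Credit: $213,150 is at or below the $226,900 threshold, so the full $3,864 applies.
Apprenticeship Credit: $213,150 is at or below the $218,200 threshold, so the full $7,425 applies.
Commuter Credit: $213,150 is at or below the $333,600 threshold, so the full $13,500 applies.
Total: $18,942 + $3,864 + $7,425 + $13,500 = $43,731.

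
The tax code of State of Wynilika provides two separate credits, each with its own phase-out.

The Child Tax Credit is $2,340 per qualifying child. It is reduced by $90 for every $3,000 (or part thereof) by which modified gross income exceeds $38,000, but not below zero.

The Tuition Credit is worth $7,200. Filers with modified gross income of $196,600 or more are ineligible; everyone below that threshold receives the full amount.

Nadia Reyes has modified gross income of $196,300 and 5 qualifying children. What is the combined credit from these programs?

$14,130

Child Tax Credit: base = 5 × $2,340 = $11,700. income exceeds $38,000 by $158,300, which is 53 full-or-partial $3,000 increments; reduction = 53 × $90 = $4,770, leaving $6,930.
Tuition Credit: $196,300 is below the $196,600 cutoff, so the full $7,200 applies.
Total: $6,930 + $7,200 = $14,130.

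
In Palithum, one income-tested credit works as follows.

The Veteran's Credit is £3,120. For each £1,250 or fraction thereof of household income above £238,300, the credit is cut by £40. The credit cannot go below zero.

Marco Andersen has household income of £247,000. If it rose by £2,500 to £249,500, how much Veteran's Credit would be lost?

At £247,000 — income exceeds £238,300 by £8,700, which is 7 full-or-partial £1,250 increments; reduction = 7 × £40 = £280, leaving £2,840.
At £249,500 — income exceeds £238,300 by £11,200, which is 9 full-or-partial £1,250 increments; reduction = 9 × £40 = £360, leaving £2,760.
Lost: £2,840 − £2,760 = £80.

£80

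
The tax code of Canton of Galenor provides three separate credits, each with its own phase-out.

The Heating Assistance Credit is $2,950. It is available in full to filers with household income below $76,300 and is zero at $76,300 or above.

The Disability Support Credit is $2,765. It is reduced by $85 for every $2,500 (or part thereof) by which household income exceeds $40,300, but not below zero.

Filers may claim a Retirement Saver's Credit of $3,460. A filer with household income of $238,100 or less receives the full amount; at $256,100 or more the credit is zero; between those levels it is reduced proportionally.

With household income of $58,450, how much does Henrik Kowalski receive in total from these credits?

Heating Assistance Credit: $58,450 is below the $76,300 cutoff, so the full $2,950 applies.
Disability Support Credit: income exceeds $40,300 by $18,150, which is 8 full-or-partial $2,500 increments; reduction = 8 × $85 = $680, leaving $2,085.
Retirement Saver's Credit: $58,450 is at or below the $238,100 threshold, so the full $3,460 applies.
Total: $2,950 + $2,085 + $3,460 = $8,495.

$8,495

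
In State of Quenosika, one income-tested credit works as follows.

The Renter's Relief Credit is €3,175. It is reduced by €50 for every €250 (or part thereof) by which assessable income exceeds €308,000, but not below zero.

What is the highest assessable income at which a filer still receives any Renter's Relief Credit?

After 63 increments the reduction is 63 × €50 = €3,150, leaving €25; one more increment wipes it out. Increment 63 ends at excess 63 × €250 = €15,750, so the highest qualifying income is €308,000 + €15,750 = €323,750.

€323,750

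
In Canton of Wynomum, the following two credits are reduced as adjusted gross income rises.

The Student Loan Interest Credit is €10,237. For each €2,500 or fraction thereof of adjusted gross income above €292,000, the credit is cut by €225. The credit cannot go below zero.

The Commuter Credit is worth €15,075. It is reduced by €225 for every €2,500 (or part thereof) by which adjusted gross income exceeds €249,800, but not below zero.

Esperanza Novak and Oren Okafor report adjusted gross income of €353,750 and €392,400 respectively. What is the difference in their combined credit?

€7,200

Esperanza (€353,750): Student Loan Interest Credit: income exceeds €292,000 by €61,750, which is 25 full-or-partial €2,500 increments; reduction = 25 × €225 = €5,625, leaving €4,612. Commuter Credit: income exceeds €249,800 by €103,950, which is 42 full-or-partial €2,500 increments; reduction = 42 × €225 = €9,450, leaving €5,625. total €4,612 + €5,625 = €10,237
Oren (€392,400): Student Loan Interest Credit: income exceeds €292,000 by €100,400, which is 41 full-or-partial €2,500 increments; reduction = 41 × €225 = €9,225, leaving €1,012. Commuter Credit: income exceeds €249,800 by €142,600, which is 58 full-or-partial €2,500 increments; reduction = 58 × €225 = €13,050, leaving €2,025. total €1,012 + €2,025 = €3,037
Difference: |€10,237 − €3,037| = €7,200.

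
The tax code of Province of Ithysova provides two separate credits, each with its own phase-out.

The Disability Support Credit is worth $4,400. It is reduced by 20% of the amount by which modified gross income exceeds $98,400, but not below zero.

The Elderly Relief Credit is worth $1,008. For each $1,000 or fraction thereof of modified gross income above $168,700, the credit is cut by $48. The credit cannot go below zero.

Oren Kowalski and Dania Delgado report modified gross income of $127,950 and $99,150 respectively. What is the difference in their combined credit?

$4,250

Oren ($127,950): Disability Support Credit: 20% of the $29,550 excess over $98,400 is $5,910 ≥ base, so the credit is $0. Elderly Relief Credit: $127,950 is at or below the $168,700 threshold, so the full $1,008 applies. total $0 + $1,008 = $1,008
Dania ($99,150): Disability Support Credit: 20% of the $750 excess over $98,400 is $150; credit = $4,400 − $150 = $4,250. Elderly Relief Credit: $99,150 is at or below the $168,700 threshold, so the full $1,008 applies. total $4,250 + $1,008 = $5,258
Difference: |$1,008 − $5,258| = $4,250.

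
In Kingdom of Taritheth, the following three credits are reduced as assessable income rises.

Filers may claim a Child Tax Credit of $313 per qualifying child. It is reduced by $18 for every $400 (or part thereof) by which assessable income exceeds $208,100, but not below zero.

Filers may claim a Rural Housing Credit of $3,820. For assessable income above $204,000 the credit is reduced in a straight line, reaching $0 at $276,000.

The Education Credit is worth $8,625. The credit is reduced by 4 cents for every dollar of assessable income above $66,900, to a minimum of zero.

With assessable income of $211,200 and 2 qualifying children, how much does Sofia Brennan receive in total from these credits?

$6,773

Child Tax Credit: base = 2 × $313 = $626. income exceeds $208,100 by $3,100, which is 8 full-or-partial $400 increments; reduction = 8 × $18 = $144, leaving $482.
Rural Housing Credit: $211,200 is $7,200 into a $72,000 phase-out range, leaving 64,800/72,000 of the credit: $3,820 × 64,800/72,000 = $3,438.
Education Credit: 4% of the $144,300 excess over $66,900 is $5,772; credit = $8,625 − $5,772 = $2,853.
Total: $482 + $3,438 + $2,853 = $6,773.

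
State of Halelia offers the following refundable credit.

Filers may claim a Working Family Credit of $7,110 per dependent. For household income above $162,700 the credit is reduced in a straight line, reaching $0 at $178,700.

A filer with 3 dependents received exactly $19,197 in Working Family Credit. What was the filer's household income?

$164,300

Full credit = 3 × $7,110 = $21,330.
$19,197 is 19,197/21,330 of the full $21,330, so 2,133/21,330 of the $16,000 range has been used: income = $162,700 + $16,000 × 2,133/21,330 = $164,300.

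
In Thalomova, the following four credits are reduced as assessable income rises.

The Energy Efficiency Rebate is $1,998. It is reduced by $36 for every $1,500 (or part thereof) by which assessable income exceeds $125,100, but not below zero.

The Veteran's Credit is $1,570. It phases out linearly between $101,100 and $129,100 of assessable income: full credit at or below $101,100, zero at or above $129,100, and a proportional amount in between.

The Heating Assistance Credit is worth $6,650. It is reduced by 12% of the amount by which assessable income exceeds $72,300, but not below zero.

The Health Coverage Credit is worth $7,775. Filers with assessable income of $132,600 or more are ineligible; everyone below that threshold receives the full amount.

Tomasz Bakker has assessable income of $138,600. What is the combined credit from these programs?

Energy Efficiency Rebate: income exceeds $125,100 by $13,500, which is 9 full-or-partial $1,500 increments; reduction = 9 × $36 = $324, leaving $1,674.
Veteran's Credit: $138,600 is at or above $129,100, so the credit is $0.
Heating Assistance Credit: 12% of the $66,300 excess over $72,300 is $7,956 ≥ base, so the credit is $0.
Health Coverage Credit: $138,600 meets or exceeds the $132,600 cutoff, so the credit is $0.
Total: $1,674 + $0 + $0 + $0 = $1,674.

$1,674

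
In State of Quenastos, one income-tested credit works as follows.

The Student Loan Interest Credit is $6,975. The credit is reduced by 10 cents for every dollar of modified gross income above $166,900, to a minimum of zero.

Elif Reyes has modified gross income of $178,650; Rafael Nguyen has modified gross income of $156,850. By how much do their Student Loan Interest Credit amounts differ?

$1,175

Elif ($178,650): Student Loan Interest Credit: 10% of the $11,750 excess over $166,900 is $1,175; credit = $6,975 − $1,175 = $5,800.
Rafael ($156,850): Student Loan Interest Credit: $156,850 is at or below the $166,900 threshold, so the full $6,975 applies.
Difference: |$5,800 − $6,975| = $1,175.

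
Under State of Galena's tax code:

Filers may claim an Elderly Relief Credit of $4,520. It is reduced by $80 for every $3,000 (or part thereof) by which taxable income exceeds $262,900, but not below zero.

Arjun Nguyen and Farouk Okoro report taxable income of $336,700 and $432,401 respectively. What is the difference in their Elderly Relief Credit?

Arjun ($336,700): Elderly Relief Credit: income exceeds $262,900 by $73,800, which is 25 full-or-partial $3,000 increments; reduction = 25 × $80 = $2,000, leaving $2,520.
Farouk ($432,401): Elderly Relief Credit: income exceeds $262,900 by $169,501 → 57 increments × $80 = $4,560 ≥ base, so the credit is $0.
Difference: |$2,520 − $0| = $2,520.

$2,520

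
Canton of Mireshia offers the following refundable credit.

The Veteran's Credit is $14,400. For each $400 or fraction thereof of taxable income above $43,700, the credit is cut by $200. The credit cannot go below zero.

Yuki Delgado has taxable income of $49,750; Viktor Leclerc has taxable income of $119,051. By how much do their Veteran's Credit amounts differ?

Yuki ($49,750): Veteran's Credit: income exceeds $43,700 by $6,050, which is 16 full-or-partial $400 increments; reduction = 16 × $200 = $3,200, leaving $11,200.
Viktor ($119,051): Veteran's Credit: income exceeds $43,700 by $75,351 → 189 increments × $200 = $37,800 ≥ base, so the credit is $0.
Difference: |$11,200 − $0| = $11,200.

$11,200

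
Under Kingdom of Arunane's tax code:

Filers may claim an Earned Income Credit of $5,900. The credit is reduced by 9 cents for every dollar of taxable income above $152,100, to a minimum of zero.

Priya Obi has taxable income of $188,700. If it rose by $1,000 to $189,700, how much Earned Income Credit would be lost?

$90

At $188,700 — 9% of the $36,600 excess over $152,100 is $3,294; credit = $5,900 − $3,294 = $2,606.
At $189,700 — 9% of the $37,600 excess over $152,100 is $3,384; credit = $5,900 − $3,384 = $2,516.
Lost: $2,606 − $2,516 = $90.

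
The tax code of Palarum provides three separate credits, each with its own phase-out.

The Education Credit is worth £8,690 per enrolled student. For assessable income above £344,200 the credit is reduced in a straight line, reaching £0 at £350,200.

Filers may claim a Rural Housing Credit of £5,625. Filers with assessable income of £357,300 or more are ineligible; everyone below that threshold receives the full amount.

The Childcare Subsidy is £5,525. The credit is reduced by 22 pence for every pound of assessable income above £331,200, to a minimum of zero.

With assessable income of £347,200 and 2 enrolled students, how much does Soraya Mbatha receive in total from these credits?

£16,320

Education Credit: base = 2 × £8,690 = £17,380. £347,200 is £3,000 into a £6,000 phase-out range, leaving 3,000/6,000 of the credit: £17,380 × 3,000/6,000 = £8,690.
Rural Housing Credit: £347,200 is below the £357,300 cutoff, so the full £5,625 applies.
Childcare Subsidy: 22% of the £16,000 excess over £331,200 is £3,520; credit = £5,525 − £3,520 = £2,005.
Total: £8,690 + £5,625 + £2,005 = £16,320.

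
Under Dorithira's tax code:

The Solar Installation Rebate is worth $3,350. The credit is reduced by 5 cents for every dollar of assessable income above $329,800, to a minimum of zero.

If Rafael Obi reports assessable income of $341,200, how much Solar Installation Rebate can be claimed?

Solar Installation Rebate: 5% of the $11,400 excess over $329,800 is $570; credit = $3,350 − $570 = $2,780.

$2,780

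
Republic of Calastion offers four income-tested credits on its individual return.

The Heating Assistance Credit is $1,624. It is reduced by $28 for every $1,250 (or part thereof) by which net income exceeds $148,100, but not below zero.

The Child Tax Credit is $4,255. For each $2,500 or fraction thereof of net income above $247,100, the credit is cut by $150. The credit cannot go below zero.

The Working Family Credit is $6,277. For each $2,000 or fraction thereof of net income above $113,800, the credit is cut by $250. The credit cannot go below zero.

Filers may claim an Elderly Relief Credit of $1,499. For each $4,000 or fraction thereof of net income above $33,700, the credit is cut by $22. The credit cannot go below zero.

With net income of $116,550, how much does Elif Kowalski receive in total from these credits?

$12,693

Heating Assistance Credit: $116,550 is at or below the $148,100 threshold, so the full $1,624 applies.
Child Tax Credit: $116,550 is at or below the $247,100 threshold, so the full $4,255 applies.
Working Family Credit: income exceeds $113,800 by $2,750, which is 2 full-or-partial $2,000 increments; reduction = 2 × $250 = $500, leaving $5,777.
Elderly Relief Credit: income exceeds $33,700 by $82,850, which is 21 full-or-partial $4,000 increments; reduction = 21 × $22 = $462, leaving $1,037.
Total: $1,624 + $4,255 + $5,777 + $1,037 = $12,693.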